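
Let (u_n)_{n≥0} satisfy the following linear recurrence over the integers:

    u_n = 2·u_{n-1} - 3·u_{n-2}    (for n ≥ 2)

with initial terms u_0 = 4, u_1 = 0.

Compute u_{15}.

u_2 = 2·0 + -3·4 = -12
u_3 = 2·-12 + -3·0 = -24
u_4 = 2·-24 + -3·-12 = -12
u_5 = 2·-12 + -3·-24 = 48
u_6 = 2·48 + -3·-12 = 132
u_7 = 2·132 + -3·48 = 120
u_8 = 2·120 + -3·132 = -156
u_9 = 2·-156 + -3·120 = -672
u_10 = 2·-672 + -3·-156 = -876
u_11 = 2·-876 + -3·-672 = 264
u_12 = 2·264 + -3·-876 = 3156
u_13 = 2·3156 + -3·264 = 5520
u_14 = 2·5520 + -3·3156 = 1572
u_15 = 2·1572 + -3·5520 = -13416

-13416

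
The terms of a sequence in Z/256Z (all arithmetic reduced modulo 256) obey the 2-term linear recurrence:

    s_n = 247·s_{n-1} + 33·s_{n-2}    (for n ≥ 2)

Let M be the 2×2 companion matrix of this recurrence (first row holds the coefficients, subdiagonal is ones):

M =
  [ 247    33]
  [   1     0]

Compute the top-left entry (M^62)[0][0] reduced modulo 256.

210

(M^62)[0][0] is the top entry after applying M 62 times to the unit state (1, 0). Equivalently it is h_{63} for the auxiliary sequence (h_n) obeying the same recurrence with h_1 = 1 and h_i = 0 for 0 ≤ i < 1:
h_2 = 247·1 + 33·0 = 247
h_3 = 247·247 + 33·1 = 114
h_4 = 247·114 + 33·247 = 213
h_5 = 247·213 + 33·114 = 53
h_6 = 247·53 + 33·213 = 152
h_7 = 247·152 + 33·53 = 125
h_8 = 247·125 + 33·152 = 51
h_9 = 247·51 + 33·125 = 82
h_10 = 247·82 + 33·51 = 177
h_11 = 247·177 + 33·82 = 89
h_12 = 247·89 + 33·177 = 176
h_13 = 247·176 + 33·89 = 73
h_14 = 247·73 + 33·176 = 31
h_15 = 247·31 + 33·73 = 82
h_16 = 247·82 + 33·31 = 29
h_17 = 247·29 + 33·82 = 141
h_18 = 247·141 + 33·29 = 200
h_19 = 247·200 + 33·141 = 37
h_20 = 247·37 + 33·200 = 123
h_21 = 247·123 + 33·37 = 114
h_22 = 247·114 + 33·123 = 217
h_23 = 247·217 + 33·114 = 17
h_24 = 247·17 + 33·217 = 96
h_25 = 247·96 + 33·17 = 209
h_26 = 247·209 + 33·96 = 7
h_27 = 247·7 + 33·209 = 178
h_28 = 247·178 + 33·7 = 165
h_29 = 247·165 + 33·178 = 37
h_30 = 247·37 + 33·165 = 248
h_31 = 247·248 + 33·37 = 13
h_32 = 247·13 + 33·248 = 131
h_33 = 247·131 + 33·13 = 18
h_34 = 247·18 + 33·131 = 65
h_35 = 247·65 + 33·18 = 9
h_36 = 247·9 + 33·65 = 16
h_37 = 247·16 + 33·9 = 153
h_38 = 247·153 + 33·16 = 175
h_39 = 247·175 + 33·153 = 146
h_40 = 247·146 + 33·175 = 109
h_41 = 247·109 + 33·146 = 253
h_42 = 247·253 + 33·109 = 40
h_43 = 247·40 + 33·253 = 53
h_44 = 247·53 + 33·40 = 75
h_45 = 247·75 + 33·53 = 50
h_46 = 247·50 + 33·75 = 233
h_47 = 247·233 + 33·50 = 65
h_48 = 247·65 + 33·233 = 192
h_49 = 247·192 + 33·65 = 161
h_50 = 247·161 + 33·192 = 23
h_51 = 247·23 + 33·161 = 242
h_52 = 247·242 + 33·23 = 117
h_53 = 247·117 + 33·242 = 21
h_54 = 247·21 + 33·117 = 88
h_55 = 247·88 + 33·21 = 157
h_56 = 247·157 + 33·88 = 211
h_57 = 247·211 + 33·157 = 210
h_58 = 247·210 + 33·211 = 209
h_59 = 247·209 + 33·210 = 185
h_60 = 247·185 + 33·209 = 112
h_61 = 247·112 + 33·185 = 233
h_62 = 247·233 + 33·112 = 63
h_63 = 247·63 + 33·233 = 210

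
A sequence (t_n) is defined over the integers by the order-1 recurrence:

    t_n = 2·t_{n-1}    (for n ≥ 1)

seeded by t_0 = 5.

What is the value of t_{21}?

10485760

t_1 = 2·5 = 10
t_2 = 2·10 = 20
t_3 = 2·20 = 40
t_4 = 2·40 = 80
t_5 = 2·80 = 160
t_6 = 2·160 = 320
t_7 = 2·320 = 640
t_8 = 2·640 = 1280
t_9 = 2·1280 = 2560
t_10 = 2·2560 = 5120
t_11 = 2·5120 = 10240
t_12 = 2·10240 = 20480
t_13 = 2·20480 = 40960
t_14 = 2·40960 = 81920
t_15 = 2·81920 = 163840
t_16 = 2·163840 = 327680
t_17 = 2·327680 = 655360
t_18 = 2·655360 = 1310720
t_19 = 2·1310720 = 2621440
t_20 = 2·2621440 = 5242880
t_21 = 2·5242880 = 10485760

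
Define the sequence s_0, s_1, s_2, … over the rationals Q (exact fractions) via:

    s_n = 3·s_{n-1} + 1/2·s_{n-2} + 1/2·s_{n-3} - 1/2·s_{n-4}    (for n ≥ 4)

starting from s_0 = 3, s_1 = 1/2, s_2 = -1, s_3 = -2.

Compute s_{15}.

-43542313/16

s_4 = 3·-2 + 1/2·-1 + 1/2·1/2 + -1/2·3 = -31/4
s_5 = 3·-31/4 + 1/2·-2 + 1/2·-1 + -1/2·1/2 = -25
s_6 = 3·-25 + 1/2·-31/4 + 1/2·-2 + -1/2·-1 = -635/8
s_7 = 3·-635/8 + 1/2·-25 + 1/2·-31/4 + -1/2·-2 = -507/2
s_8 = 3·-507/2 + 1/2·-635/8 + 1/2·-25 + -1/2·-31/4 = -12941/16
s_9 = 3·-12941/16 + 1/2·-507/2 + 1/2·-635/8 + -1/2·-25 = -20643/8
s_10 = 3·-20643/8 + 1/2·-12941/16 + 1/2·-507/2 + -1/2·-635/8 = -263443/32
s_11 = 3·-263443/32 + 1/2·-20643/8 + 1/2·-12941/16 + -1/2·-507/2 = -210125/8
s_12 = 3·-210125/8 + 1/2·-263443/32 + 1/2·-20643/8 + -1/2·-12941/16 = -5363133/64
s_13 = 3·-5363133/64 + 1/2·-210125/8 + 1/2·-263443/32 + -1/2·-20643/8 = -8555385/32
s_14 = 3·-8555385/32 + 1/2·-5363133/64 + 1/2·-210125/8 + -1/2·-263443/32 = -109181867/128
s_15 = 3·-109181867/128 + 1/2·-8555385/32 + 1/2·-5363133/64 + -1/2·-210125/8 = -43542313/16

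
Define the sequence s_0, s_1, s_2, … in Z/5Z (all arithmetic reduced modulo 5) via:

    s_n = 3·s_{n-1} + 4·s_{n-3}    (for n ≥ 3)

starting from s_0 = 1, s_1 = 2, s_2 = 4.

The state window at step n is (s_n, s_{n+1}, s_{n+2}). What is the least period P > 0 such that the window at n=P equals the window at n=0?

n=0: window = (1, 2, 4)
n=1: window = (2, 4, 1)
n=2: window = (4, 1, 1)
n=3: window = (1, 1, 4)
n=4: window = (1, 4, 1)
n=5: window = (4, 1, 2)
n=6: window = (1, 2, 2)
n=7: window = (2, 2, 0)
n=8: window = (2, 0, 3)
n=9: window = (0, 3, 2)
n=10: window = (3, 2, 1)
n=11: window = (2, 1, 0)
n=12: window = (1, 0, 3)
n=13: window = (0, 3, 3)
n=14: window = (3, 3, 4)
n=15: window = (3, 4, 4)
n=16: window = (4, 4, 4)
n=17: window = (4, 4, 3)
n=18: window = (4, 3, 0)
n=19: window = (3, 0, 1)
n=20: window = (0, 1, 0)
n=21: window = (1, 0, 0)
n=22: window = (0, 0, 4)
n=23: window = (0, 4, 2)
n=24: window = (4, 2, 1)
n=25: window = (2, 1, 4)
n=26: window = (1, 4, 0)
n=27: window = (4, 0, 4)
n=28: window = (0, 4, 3)
n=29: window = (4, 3, 4)
n=30: window = (3, 4, 3)
n=31: window = (4, 3, 1)
n=32: window = (3, 1, 4)
n=33: window = (1, 4, 4)
n=34: window = (4, 4, 1)
n=35: window = (4, 1, 4)
n=36: window = (1, 4, 3)
n=37: window = (4, 3, 3)
n=38: window = (3, 3, 0)
n=39: window = (3, 0, 2)
n=40: window = (0, 2, 3)
…
n=60: window = (1, 2, 1)
n=61: window = (2, 1, 2)
n=62: window = (1, 2, 4)
window at n=62 equals window at n=0 → period = 62

62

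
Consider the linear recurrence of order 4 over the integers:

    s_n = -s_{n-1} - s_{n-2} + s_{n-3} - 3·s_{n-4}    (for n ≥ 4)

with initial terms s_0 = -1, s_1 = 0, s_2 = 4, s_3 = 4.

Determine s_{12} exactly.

s_4 = -1·4 + -1·4 + 1·0 + -3·-1 = -5
s_5 = -1·-5 + -1·4 + 1·4 + -3·0 = 5
s_6 = -1·5 + -1·-5 + 1·4 + -3·4 = -8
s_7 = -1·-8 + -1·5 + 1·-5 + -3·4 = -14
s_8 = -1·-14 + -1·-8 + 1·5 + -3·-5 = 42
s_9 = -1·42 + -1·-14 + 1·-8 + -3·5 = -51
s_10 = -1·-51 + -1·42 + 1·-14 + -3·-8 = 19
s_11 = -1·19 + -1·-51 + 1·42 + -3·-14 = 116
s_12 = -1·116 + -1·19 + 1·-51 + -3·42 = -312

-312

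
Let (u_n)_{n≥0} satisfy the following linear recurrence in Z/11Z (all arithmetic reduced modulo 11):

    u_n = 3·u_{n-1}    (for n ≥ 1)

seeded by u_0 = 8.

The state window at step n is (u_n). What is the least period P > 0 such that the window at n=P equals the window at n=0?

n=0: window = (8)
n=1: window = (2)
n=2: window = (6)
n=3: window = (7)
n=4: window = (10)
n=5: window = (8)
window at n=5 equals window at n=0 → period = 5

5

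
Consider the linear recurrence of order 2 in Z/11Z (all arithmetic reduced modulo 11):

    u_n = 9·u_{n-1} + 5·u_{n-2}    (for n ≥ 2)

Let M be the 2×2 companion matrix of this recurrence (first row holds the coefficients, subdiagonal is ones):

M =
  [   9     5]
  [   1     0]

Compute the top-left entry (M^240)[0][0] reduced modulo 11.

(M^240)[0][0] is the top entry after applying M 240 times to the unit state (1, 0). Equivalently it is h_{241} for the auxiliary sequence (h_n) obeying the same recurrence with h_1 = 1 and h_i = 0 for 0 ≤ i < 1:
h_2 = 9·1 + 5·0 = 9
h_3 = 9·9 + 5·1 = 9
h_4 = 9·9 + 5·9 = 5
h_5 = 9·5 + 5·9 = 2
h_6 = 9·2 + 5·5 = 10
h_7 = 9·10 + 5·2 = 1
h_8 = 9·1 + 5·10 = 4
h_9 = 9·4 + 5·1 = 8
h_10 = 9·8 + 5·4 = 4
h_11 = 9·4 + 5·8 = 10
h_12 = 9·10 + 5·4 = 0
h_13 = 9·0 + 5·10 = 6
h_14 = 9·6 + 5·0 = 10
h_15 = 9·10 + 5·6 = 10
h_16 = 9·10 + 5·10 = 8
h_17 = 9·8 + 5·10 = 1
h_18 = 9·1 + 5·8 = 5
h_19 = 9·5 + 5·1 = 6
h_20 = 9·6 + 5·5 = 2
h_21 = 9·2 + 5·6 = 4
h_22 = 9·4 + 5·2 = 2
h_23 = 9·2 + 5·4 = 5
h_24 = 9·5 + 5·2 = 0
h_25 = 9·0 + 5·5 = 3
h_26 = 9·3 + 5·0 = 5
h_27 = 9·5 + 5·3 = 5
h_28 = 9·5 + 5·5 = 4
h_29 = 9·4 + 5·5 = 6
h_30 = 9·6 + 5·4 = 8
h_31 = 9·8 + 5·6 = 3
h_32 = 9·3 + 5·8 = 1
h_33 = 9·1 + 5·3 = 2
h_34 = 9·2 + 5·1 = 1
h_35 = 9·1 + 5·2 = 8
h_36 = 9·8 + 5·1 = 0
h_37 = 9·0 + 5·8 = 7
h_38 = 9·7 + 5·0 = 8
h_39 = 9·8 + 5·7 = 8
h_40 = 9·8 + 5·8 = 2
h_41 = 9·2 + 5·8 = 3
h_42 = 9·3 + 5·2 = 4
h_43 = 9·4 + 5·3 = 7
h_44 = 9·7 + 5·4 = 6
h_45 = 9·6 + 5·7 = 1
h_46 = 9·1 + 5·6 = 6
h_47 = 9·6 + 5·1 = 4
h_48 = 9·4 + 5·6 = 0
h_49 = 9·0 + 5·4 = 9
h_50 = 9·9 + 5·0 = 4
h_51 = 9·4 + 5·9 = 4
h_52 = 9·4 + 5·4 = 1
h_53 = 9·1 + 5·4 = 7
h_54 = 9·7 + 5·1 = 2
h_55 = 9·2 + 5·7 = 9
h_56 = 9·9 + 5·2 = 3
h_57 = 9·3 + 5·9 = 6
h_58 = 9·6 + 5·3 = 3
h_59 = 9·3 + 5·6 = 2
h_60 = 9·2 + 5·3 = 0
h_61 = 9·0 + 5·2 = 10
h_62 = 9·10 + 5·0 = 2
h_63 = 9·2 + 5·10 = 2
h_64 = 9·2 + 5·2 = 6
h_65 = 9·6 + 5·2 = 9
h_66 = 9·9 + 5·6 = 1
h_67 = 9·1 + 5·9 = 10
h_68 = 9·10 + 5·1 = 7
h_69 = 9·7 + 5·10 = 3
h_70 = 9·3 + 5·7 = 7
h_71 = 9·7 + 5·3 = 1
h_72 = 9·1 + 5·7 = 0
h_73 = 9·0 + 5·1 = 5
h_74 = 9·5 + 5·0 = 1
h_75 = 9·1 + 5·5 = 1
h_76 = 9·1 + 5·1 = 3
h_77 = 9·3 + 5·1 = 10
h_78 = 9·10 + 5·3 = 6
h_79 = 9·6 + 5·10 = 5
h_80 = 9·5 + 5·6 = 9
h_81 = 9·9 + 5·5 = 7
h_82 = 9·7 + 5·9 = 9
h_83 = 9·9 + 5·7 = 6
h_84 = 9·6 + 5·9 = 0
h_85 = 9·0 + 5·6 = 8
h_86 = 9·8 + 5·0 = 6
h_87 = 9·6 + 5·8 = 6
h_88 = 9·6 + 5·6 = 7
h_89 = 9·7 + 5·6 = 5
h_90 = 9·5 + 5·7 = 3
h_91 = 9·3 + 5·5 = 8
h_92 = 9·8 + 5·3 = 10
h_93 = 9·10 + 5·8 = 9
h_94 = 9·9 + 5·10 = 10
h_95 = 9·10 + 5·9 = 3
h_96 = 9·3 + 5·10 = 0
h_97 = 9·0 + 5·3 = 4
h_98 = 9·4 + 5·0 = 3
h_99 = 9·3 + 5·4 = 3
h_100 = 9·3 + 5·3 = 9
h_101 = 9·9 + 5·3 = 8
h_102 = 9·8 + 5·9 = 7
h_103 = 9·7 + 5·8 = 4
h_104 = 9·4 + 5·7 = 5
h_105 = 9·5 + 5·4 = 10
h_106 = 9·10 + 5·5 = 5
h_107 = 9·5 + 5·10 = 7
h_108 = 9·7 + 5·5 = 0
h_109 = 9·0 + 5·7 = 2
h_110 = 9·2 + 5·0 = 7
h_111 = 9·7 + 5·2 = 7
h_112 = 9·7 + 5·7 = 10
h_113 = 9·10 + 5·7 = 4
h_114 = 9·4 + 5·10 = 9
h_115 = 9·9 + 5·4 = 2
h_116 = 9·2 + 5·9 = 8
h_117 = 9·8 + 5·2 = 5
h_118 = 9·5 + 5·8 = 8
h_119 = 9·8 + 5·5 = 9
h_120 = 9·9 + 5·8 = 0
h_121 = 9·0 + 5·9 = 1
(h_120, h_121) = (0, 1) = (h_0, h_1), so the sequence has period 120.
241 ≡ 1 (mod 120), hence h_241 = h_1 = 1.

1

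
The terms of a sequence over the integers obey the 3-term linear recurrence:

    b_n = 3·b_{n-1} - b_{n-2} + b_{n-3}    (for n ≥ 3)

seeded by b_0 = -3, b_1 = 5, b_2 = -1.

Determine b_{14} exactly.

b_3 = 3·-1 + -1·5 + 1·-3 = -11
b_4 = 3·-11 + -1·-1 + 1·5 = -27
b_5 = 3·-27 + -1·-11 + 1·-1 = -71
b_6 = 3·-71 + -1·-27 + 1·-11 = -197
b_7 = 3·-197 + -1·-71 + 1·-27 = -547
b_8 = 3·-547 + -1·-197 + 1·-71 = -1515
b_9 = 3·-1515 + -1·-547 + 1·-197 = -4195
b_10 = 3·-4195 + -1·-1515 + 1·-547 = -11617
b_11 = 3·-11617 + -1·-4195 + 1·-1515 = -32171
b_12 = 3·-32171 + -1·-11617 + 1·-4195 = -89091
b_13 = 3·-89091 + -1·-32171 + 1·-11617 = -246719
b_14 = 3·-246719 + -1·-89091 + 1·-32171 = -683237

-683237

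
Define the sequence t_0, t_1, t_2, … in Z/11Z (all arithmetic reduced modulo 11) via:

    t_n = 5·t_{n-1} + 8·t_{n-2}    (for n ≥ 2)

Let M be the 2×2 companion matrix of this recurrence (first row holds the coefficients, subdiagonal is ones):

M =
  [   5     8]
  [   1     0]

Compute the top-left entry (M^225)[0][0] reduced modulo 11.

10

(M^225)[0][0] is the top entry after applying M 225 times to the unit state (1, 0). Equivalently it is h_{226} for the auxiliary sequence (h_n) obeying the same recurrence with h_1 = 1 and h_i = 0 for 0 ≤ i < 1:
h_2 = 5·1 + 8·0 = 5
h_3 = 5·5 + 8·1 = 0
h_4 = 5·0 + 8·5 = 7
h_5 = 5·7 + 8·0 = 2
h_6 = 5·2 + 8·7 = 0
h_7 = 5·0 + 8·2 = 5
h_8 = 5·5 + 8·0 = 3
h_9 = 5·3 + 8·5 = 0
h_10 = 5·0 + 8·3 = 2
h_11 = 5·2 + 8·0 = 10
h_12 = 5·10 + 8·2 = 0
h_13 = 5·0 + 8·10 = 3
h_14 = 5·3 + 8·0 = 4
h_15 = 5·4 + 8·3 = 0
h_16 = 5·0 + 8·4 = 10
h_17 = 5·10 + 8·0 = 6
h_18 = 5·6 + 8·10 = 0
h_19 = 5·0 + 8·6 = 4
h_20 = 5·4 + 8·0 = 9
h_21 = 5·9 + 8·4 = 0
h_22 = 5·0 + 8·9 = 6
h_23 = 5·6 + 8·0 = 8
h_24 = 5·8 + 8·6 = 0
h_25 = 5·0 + 8·8 = 9
h_26 = 5·9 + 8·0 = 1
h_27 = 5·1 + 8·9 = 0
h_28 = 5·0 + 8·1 = 8
h_29 = 5·8 + 8·0 = 7
h_30 = 5·7 + 8·8 = 0
h_31 = 5·0 + 8·7 = 1
(h_30, h_31) = (0, 1) = (h_0, h_1), so the sequence has period 30.
226 ≡ 16 (mod 30), hence h_226 = h_16 = 10.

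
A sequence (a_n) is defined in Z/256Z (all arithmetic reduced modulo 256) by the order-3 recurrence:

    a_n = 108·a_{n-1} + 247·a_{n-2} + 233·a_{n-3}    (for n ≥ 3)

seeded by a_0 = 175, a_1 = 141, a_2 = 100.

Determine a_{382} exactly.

49

a_3 = 108·100 + 247·141 + 233·175 = 130
a_4 = 108·130 + 247·100 + 233·141 = 169
a_5 = 108·169 + 247·130 + 233·100 = 190
a_6 = 108·190 + 247·169 + 233·130 = 137
a_7 = 108·137 + 247·190 + 233·169 = 239
a_8 = 108·239 + 247·137 + 233·190 = 241
Continuing the recurrence:
  a_9 = 246;  a_10 = 214;  a_11 = 251;  a_12 = 68;  a_13 = 163;  a_14 = 211
  a_15 = 45;  a_16 = 236;  a_17 = 6;  a_18 = 49;  a_19 = 66;  a_20 = 149
  a_21 = 35;  a_22 = 153;  a_23 = 238;  a_24 = 226;  a_25 = 59;  a_26 = 144
  a_27 = 95;  a_28 = 183;  a_29 = 237;  a_30 = 4;  a_31 = 234;  a_32 = 73
  a_33 = 54;  a_34 = 49;  a_35 = 55;  a_36 = 161;  a_37 = 150;  a_38 = 174
  a_39 = 171;  a_40 = 140;  a_41 = 107;  a_42 = 219;  a_43 = 13;  a_44 = 44
  a_45 = 110;  a_46 = 177;  a_47 = 218;  a_48 = 221;  a_49 = 171;  a_50 = 201
  a_51 = 238;  a_52 = 250;  a_53 = 11;  a_54 = 120;  a_55 = 199;  a_56 = 191
  a_57 = 205;  a_58 = 228;  a_59 = 210;  a_60 = 41;  a_61 = 110;  a_62 = 25
  a_63 = 255;  a_64 = 209;  a_65 = 246;  a_66 = 134;  a_67 = 27;  a_68 = 148
  a_69 = 115;  a_70 = 227;  a_71 = 109;  a_72 = 172;  a_73 = 86;  a_74 = 113
  a_75 = 50;  a_76 = 101;  a_77 = 179;  a_78 = 121;  a_79 = 174;  a_80 = 18
  a_81 = 155;  a_82 = 32;  a_83 = 111;  a_84 = 199;  a_85 = 45;  a_86 = 4
  a_87 = 58;  a_88 = 73;  a_89 = 102;  a_90 = 65;  a_91 = 71;  a_92 = 129
  a_93 = 22;  a_94 = 94;  a_95 = 75;  a_96 = 92;  a_97 = 187;  a_98 = 235
  a_99 = 77;  a_100 = 108;  a_101 = 190;  a_102 = 113;  a_103 = 74;  a_104 = 45
  a_105 = 59;  a_106 = 169;  a_107 = 46;  a_108 = 42;  a_109 = 235;  a_110 = 136
  a_111 = 87;  a_112 = 207;  a_113 = 13;  a_114 = 100;  a_115 = 34;  a_116 = 169
  a_117 = 30;  a_118 = 169;  a_119 = 15;  a_120 = 177;  a_121 = 246;  a_122 = 54
  a_123 = 59;  a_124 = 228;  a_125 = 67;  a_126 = 243;  a_127 = 173;  a_128 = 108
  a_129 = 166;  a_130 = 177;  a_131 = 34;  a_132 = 53;  a_133 = 67;  a_134 = 89
  a_135 = 110;  a_136 = 66;  a_137 = 251;  a_138 = 176;  a_139 = 127;  a_140 = 215
  a_141 = 109;  a_142 = 4;  a_143 = 138;  a_144 = 73;  a_145 = 150;  a_146 = 81
  a_147 = 87;  a_148 = 97;  a_149 = 150;  a_150 = 14;  a_151 = 235;  a_152 = 44
  a_153 = 11;  a_154 = 251;  a_155 = 141;  a_156 = 172;  a_157 = 14;  a_158 = 49
  a_159 = 186;  a_160 = 125;  a_161 = 203;  a_162 = 137;  a_163 = 110;  a_164 = 90
  a_165 = 203;  a_166 = 152;  a_167 = 231;  a_168 = 223;  a_169 = 77;  a_170 = 228
  a_171 = 114;  a_172 = 41;  a_173 = 206;  a_174 = 57;  a_175 = 31;  a_176 = 145
  a_177 = 246;  a_178 = 230;  a_179 = 91;  a_180 = 52;  a_181 = 19;  a_182 = 3
  a_183 = 237;  a_184 = 44;  a_185 = 246;  a_186 = 241;  a_187 = 18;  a_188 = 5
  a_189 = 211;  a_190 = 57;  a_191 = 46;  a_192 = 114;  a_193 = 91;  a_194 = 64
  a_195 = 143;  a_196 = 231;  a_197 = 173;  a_198 = 4;  a_199 = 218;  a_200 = 73
  a_201 = 198;  a_202 = 97;  a_203 = 103;  a_204 = 65;  a_205 = 22;  a_206 = 190
  a_207 = 139;  a_208 = 252;  a_209 = 91;  a_210 = 11;  a_211 = 205;  a_212 = 236
  a_213 = 94;  a_214 = 241;  a_215 = 42;  a_216 = 205;  a_217 = 91;  a_218 = 105
  a_219 = 174;  a_220 = 138;  a_221 = 171;  a_222 = 168;  a_223 = 119;  a_224 = 239
  a_225 = 141;  a_226 = 100;  a_227 = 194;  a_228 = 169;  a_229 = 126;  a_230 = 201
  a_231 = 47;  a_232 = 113;  a_233 = 246;  a_234 = 150;  a_235 = 123;  a_236 = 132
  a_237 = 227;  a_238 = 19;  a_239 = 45;  a_240 = 236;  a_241 = 70;  a_242 = 49
  a_243 = 2;  a_244 = 213;  a_245 = 99;  a_246 = 25;  a_247 = 238;  a_248 = 162
  a_249 = 187;  a_250 = 208;  a_251 = 159;  a_252 = 247;  a_253 = 237;  a_254 = 4
  a_255 = 42;  a_256 = 73;  a_257 = 246;  a_258 = 113;  a_259 = 119;  a_260 = 33
  a_261 = 150;  a_262 = 110;  a_263 = 43;  a_264 = 204;  a_265 = 171;  a_266 = 27
  a_267 = 13;  a_268 = 44;  a_269 = 174;  a_270 = 177;  a_271 = 154;  a_272 = 29
  a_273 = 235;  a_274 = 73;  a_275 = 238;  a_276 = 186;  a_277 = 139;  a_278 = 184
  a_279 = 7;  a_280 = 255;  a_281 = 205;  a_282 = 228;  a_283 = 18;  a_284 = 41
  a_285 = 46;  a_286 = 89;  a_287 = 63;  a_288 = 81;  a_289 = 246;  a_290 = 70
  a_291 = 155;  a_292 = 212;  a_293 = 179;  a_294 = 35;  a_295 = 109;  a_296 = 172
  a_297 = 150;  a_298 = 113;  a_299 = 242;  a_300 = 165;  a_301 = 243;  a_302 = 249
  a_303 = 174;  a_304 = 210;  a_305 = 27;  a_306 = 96;  a_307 = 175;  a_308 = 7
  a_309 = 45;  a_310 = 4;  a_311 = 122;  a_312 = 73;  a_313 = 38;  a_314 = 129
  a_315 = 135;  a_316 = 1;  a_317 = 22;  a_318 = 30;  a_319 = 203;  a_320 = 156
  a_321 = 251;  a_322 = 43;  a_323 = 77;  a_324 = 108;  a_325 = 254;  a_326 = 113
  a_327 = 10;  a_328 = 109;  a_329 = 123;  a_330 = 41;  a_331 = 46;  a_332 = 234
  a_333 = 107;  a_334 = 200;  a_335 = 151;  a_336 = 15;  a_337 = 13;  a_338 = 100
  a_339 = 98;  a_340 = 169;  a_341 = 222;  a_342 = 233;  a_343 = 79;  a_344 = 49
  a_345 = 246;  a_346 = 246;  a_347 = 187;  a_348 = 36;  a_349 = 131;  a_350 = 51
  a_351 = 173;  a_352 = 108;  a_353 = 230;  a_354 = 177;  a_355 = 226;  a_356 = 117
  a_357 = 131;  a_358 = 217;  a_359 = 110;  a_360 = 2;  a_361 = 123;  a_362 = 240
  a_363 = 191;  a_364 = 23;  a_365 = 109;  a_366 = 4;  a_367 = 202;  a_368 = 73
  a_369 = 86;  a_370 = 145;  a_371 = 151;  a_372 = 225;  a_373 = 150;  a_374 = 206
  a_375 = 107;  a_376 = 108;  a_377 = 75;  a_378 = 59;  a_379 = 141;  a_380 = 172
a_381 = 108·172 + 247·141 + 233·59 = 78
a_382 = 108·78 + 247·172 + 233·141 = 49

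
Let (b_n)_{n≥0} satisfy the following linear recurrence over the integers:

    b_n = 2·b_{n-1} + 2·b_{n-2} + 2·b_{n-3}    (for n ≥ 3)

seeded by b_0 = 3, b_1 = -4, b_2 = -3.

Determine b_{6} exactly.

b_3 = 2·-3 + 2·-4 + 2·3 = -8
b_4 = 2·-8 + 2·-3 + 2·-4 = -30
b_5 = 2·-30 + 2·-8 + 2·-3 = -82
b_6 = 2·-82 + 2·-30 + 2·-8 = -240

-240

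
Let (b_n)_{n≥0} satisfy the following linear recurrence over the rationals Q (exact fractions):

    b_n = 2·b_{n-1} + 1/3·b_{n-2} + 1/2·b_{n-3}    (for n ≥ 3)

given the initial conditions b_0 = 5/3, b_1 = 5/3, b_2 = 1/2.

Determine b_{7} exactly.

b_3 = 2·1/2 + 1/3·5/3 + 1/2·5/3 = 43/18
b_4 = 2·43/18 + 1/3·1/2 + 1/2·5/3 = 52/9
b_5 = 2·52/9 + 1/3·43/18 + 1/2·1/2 = 1361/108
b_6 = 2·1361/108 + 1/3·52/9 + 1/2·43/18 = 3059/108
b_7 = 2·3059/108 + 1/3·1361/108 + 1/2·52/9 = 20651/324

20651/324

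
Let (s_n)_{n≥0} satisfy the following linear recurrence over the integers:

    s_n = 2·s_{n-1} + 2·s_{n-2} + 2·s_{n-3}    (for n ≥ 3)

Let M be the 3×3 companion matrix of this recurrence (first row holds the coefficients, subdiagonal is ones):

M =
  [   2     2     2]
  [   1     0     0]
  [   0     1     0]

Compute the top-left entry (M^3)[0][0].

18

(M^3)[0][0] is the top entry after applying M 3 times to the unit state (1, 0, 0). Equivalently it is h_{5} for the auxiliary sequence (h_n) obeying the same recurrence with h_2 = 1 and h_i = 0 for 0 ≤ i < 2:
h_3 = 2·1 + 2·0 + 2·0 = 2
h_4 = 2·2 + 2·1 + 2·0 = 6
h_5 = 2·6 + 2·2 + 2·1 = 18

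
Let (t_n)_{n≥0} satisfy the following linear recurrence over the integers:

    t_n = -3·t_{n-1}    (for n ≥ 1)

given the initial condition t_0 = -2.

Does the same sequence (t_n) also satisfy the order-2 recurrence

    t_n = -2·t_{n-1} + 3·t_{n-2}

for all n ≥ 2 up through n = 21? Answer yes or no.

Terms t_0..t_21: -2, 6, -18, 54, -162, 486, -1458, 4374, -13122, 39366, -118098, 354294, -1062882, 3188646, -9565938, 28697814, -86093442, 258280326, -774840978, 2324522934, -6973568802, 20920706406
n=2: candidate gives -18, actual t_2 = -18 ✓
n=3: candidate gives 54, actual t_3 = 54 ✓
n=4: candidate gives -162, actual t_4 = -162 ✓
n=5: candidate gives 486, actual t_5 = 486 ✓
n=6: candidate gives -1458, actual t_6 = -1458 ✓
n=7: candidate gives 4374, actual t_7 = 4374 ✓
n=8: candidate gives -13122, actual t_8 = -13122 ✓
n=9: candidate gives 39366, actual t_9 = 39366 ✓
n=10: candidate gives -118098, actual t_10 = -118098 ✓
n=11: candidate gives 354294, actual t_11 = 354294 ✓
n=12: candidate gives -1062882, actual t_12 = -1062882 ✓
n=13: candidate gives 3188646, actual t_13 = 3188646 ✓
n=14: candidate gives -9565938, actual t_14 = -9565938 ✓
n=15: candidate gives 28697814, actual t_15 = 28697814 ✓
n=16: candidate gives -86093442, actual t_16 = -86093442 ✓
n=17: candidate gives 258280326, actual t_17 = 258280326 ✓
n=18: candidate gives -774840978, actual t_18 = -774840978 ✓
n=19: candidate gives 2324522934, actual t_19 = 2324522934 ✓
n=20: candidate gives -6973568802, actual t_20 = -6973568802 ✓
n=21: candidate gives 20920706406, actual t_21 = 20920706406 ✓

yes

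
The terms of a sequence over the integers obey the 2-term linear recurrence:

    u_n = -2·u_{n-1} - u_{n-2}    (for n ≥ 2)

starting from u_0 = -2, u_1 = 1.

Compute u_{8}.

u_2 = -2·1 + -1·-2 = 0
u_3 = -2·0 + -1·1 = -1
u_4 = -2·-1 + -1·0 = 2
u_5 = -2·2 + -1·-1 = -3
u_6 = -2·-3 + -1·2 = 4
u_7 = -2·4 + -1·-3 = -5
u_8 = -2·-5 + -1·4 = 6

6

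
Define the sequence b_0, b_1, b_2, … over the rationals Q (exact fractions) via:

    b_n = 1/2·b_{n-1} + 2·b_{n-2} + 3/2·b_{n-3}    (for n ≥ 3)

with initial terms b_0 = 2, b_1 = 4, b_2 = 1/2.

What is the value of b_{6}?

b_3 = 1/2·1/2 + 2·4 + 3/2·2 = 45/4
b_4 = 1/2·45/4 + 2·1/2 + 3/2·4 = 101/8
b_5 = 1/2·101/8 + 2·45/4 + 3/2·1/2 = 473/16
b_6 = 1/2·473/16 + 2·101/8 + 3/2·45/4 = 1821/32

1821/32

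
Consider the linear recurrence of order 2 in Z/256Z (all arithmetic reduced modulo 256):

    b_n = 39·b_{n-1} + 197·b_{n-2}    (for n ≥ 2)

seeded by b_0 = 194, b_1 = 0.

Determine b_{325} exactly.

b_2 = 39·0 + 197·194 = 74
b_3 = 39·74 + 197·0 = 70
b_4 = 39·70 + 197·74 = 156
b_5 = 39·156 + 197·70 = 162
b_6 = 39·162 + 197·156 = 186
b_7 = 39·186 + 197·162 = 0
Continuing the recurrence:
  b_8 = 34;  b_9 = 46;  b_10 = 44;  b_11 = 26;  b_12 = 210;  b_13 = 0
  b_14 = 154;  b_15 = 118;  b_16 = 124;  b_17 = 178;  b_18 = 138;  b_19 = 0
  b_20 = 50;  b_21 = 158;  b_22 = 140;  b_23 = 234;  b_24 = 98;  b_25 = 0
  b_26 = 106;  b_27 = 38;  b_28 = 92;  b_29 = 66;  b_30 = 218;  b_31 = 0
  b_32 = 194;  b_33 = 142;  b_34 = 236;  b_35 = 58;  b_36 = 114;  b_37 = 0
  b_38 = 186;  b_39 = 86;  b_40 = 60;  b_41 = 82;  b_42 = 170;  b_43 = 0
  b_44 = 210;  b_45 = 254;  b_46 = 76;  b_47 = 10;  b_48 = 2;  b_49 = 0
  b_50 = 138;  b_51 = 6;  b_52 = 28;  b_53 = 226;  b_54 = 250;  b_55 = 0
  b_56 = 98;  b_57 = 238;  b_58 = 172;  b_59 = 90;  b_60 = 18;  b_61 = 0
  b_62 = 218;  b_63 = 54;  b_64 = 252;  b_65 = 242;  b_66 = 202;  b_67 = 0
  b_68 = 114;  b_69 = 94;  b_70 = 12;  b_71 = 42;  b_72 = 162;  b_73 = 0
  b_74 = 170;  b_75 = 230;  b_76 = 220;  b_77 = 130;  b_78 = 26;  b_79 = 0
  b_80 = 2;  b_81 = 78;  b_82 = 108;  b_83 = 122;  b_84 = 178;  b_85 = 0
  b_86 = 250;  b_87 = 22;  b_88 = 188;  b_89 = 146;  b_90 = 234;  b_91 = 0
  b_92 = 18;  b_93 = 190;  b_94 = 204;  b_95 = 74;  b_96 = 66;  b_97 = 0
  b_98 = 202;  b_99 = 198;  b_100 = 156;  b_101 = 34;  b_102 = 58;  b_103 = 0
  b_104 = 162;  b_105 = 174;  b_106 = 44;  b_107 = 154;  b_108 = 82;  b_109 = 0
  b_110 = 26;  b_111 = 246;  b_112 = 124;  b_113 = 50;  b_114 = 10;  b_115 = 0
  b_116 = 178;  b_117 = 30;  b_118 = 140;  b_119 = 106;  b_120 = 226;  b_121 = 0
  b_122 = 234;  b_123 = 166;  b_124 = 92;  b_125 = 194;  b_126 = 90;  b_127 = 0
  b_128 = 66;  b_129 = 14;  b_130 = 236;  b_131 = 186;  b_132 = 242;  b_133 = 0
  b_134 = 58;  b_135 = 214;  b_136 = 60;  b_137 = 210;  b_138 = 42;  b_139 = 0
  b_140 = 82;  b_141 = 126;  b_142 = 76;  b_143 = 138;  b_144 = 130;  b_145 = 0
  b_146 = 10;  b_147 = 134;  b_148 = 28;  b_149 = 98;  b_150 = 122;  b_151 = 0
  b_152 = 226;  b_153 = 110;  b_154 = 172;  b_155 = 218;  b_156 = 146;  b_157 = 0
  b_158 = 90;  b_159 = 182;  b_160 = 252;  b_161 = 114;  b_162 = 74;  b_163 = 0
  b_164 = 242;  b_165 = 222;  b_166 = 12;  b_167 = 170;  b_168 = 34;  b_169 = 0
  b_170 = 42;  b_171 = 102;  b_172 = 220;  b_173 = 2;  b_174 = 154;  b_175 = 0
  b_176 = 130;  b_177 = 206;  b_178 = 108;  b_179 = 250;  b_180 = 50;  b_181 = 0
  b_182 = 122;  b_183 = 150;  b_184 = 188;  b_185 = 18;  b_186 = 106;  b_187 = 0
  b_188 = 146;  b_189 = 62;  b_190 = 204;  b_191 = 202;  b_192 = 194;  b_193 = 0
  b_194 = 74;  b_195 = 70;  b_196 = 156;  b_197 = 162;  b_198 = 186;  b_199 = 0
  b_200 = 34;  b_201 = 46;  b_202 = 44;  b_203 = 26;  b_204 = 210;  b_205 = 0
  b_206 = 154;  b_207 = 118;  b_208 = 124;  b_209 = 178;  b_210 = 138;  b_211 = 0
  b_212 = 50;  b_213 = 158;  b_214 = 140;  b_215 = 234;  b_216 = 98;  b_217 = 0
  b_218 = 106;  b_219 = 38;  b_220 = 92;  b_221 = 66;  b_222 = 218;  b_223 = 0
  b_224 = 194;  b_225 = 142;  b_226 = 236;  b_227 = 58;  b_228 = 114;  b_229 = 0
  b_230 = 186;  b_231 = 86;  b_232 = 60;  b_233 = 82;  b_234 = 170;  b_235 = 0
  b_236 = 210;  b_237 = 254;  b_238 = 76;  b_239 = 10;  b_240 = 2;  b_241 = 0
  b_242 = 138;  b_243 = 6;  b_244 = 28;  b_245 = 226;  b_246 = 250;  b_247 = 0
  b_248 = 98;  b_249 = 238;  b_250 = 172;  b_251 = 90;  b_252 = 18;  b_253 = 0
  b_254 = 218;  b_255 = 54;  b_256 = 252;  b_257 = 242;  b_258 = 202;  b_259 = 0
  b_260 = 114;  b_261 = 94;  b_262 = 12;  b_263 = 42;  b_264 = 162;  b_265 = 0
  b_266 = 170;  b_267 = 230;  b_268 = 220;  b_269 = 130;  b_270 = 26;  b_271 = 0
  b_272 = 2;  b_273 = 78;  b_274 = 108;  b_275 = 122;  b_276 = 178;  b_277 = 0
  b_278 = 250;  b_279 = 22;  b_280 = 188;  b_281 = 146;  b_282 = 234;  b_283 = 0
  b_284 = 18;  b_285 = 190;  b_286 = 204;  b_287 = 74;  b_288 = 66;  b_289 = 0
  b_290 = 202;  b_291 = 198;  b_292 = 156;  b_293 = 34;  b_294 = 58;  b_295 = 0
  b_296 = 162;  b_297 = 174;  b_298 = 44;  b_299 = 154;  b_300 = 82;  b_301 = 0
  b_302 = 26;  b_303 = 246;  b_304 = 124;  b_305 = 50;  b_306 = 10;  b_307 = 0
  b_308 = 178;  b_309 = 30;  b_310 = 140;  b_311 = 106;  b_312 = 226;  b_313 = 0
  b_314 = 234;  b_315 = 166;  b_316 = 92;  b_317 = 194;  b_318 = 90;  b_319 = 0
  b_320 = 66;  b_321 = 14;  b_322 = 236;  b_323 = 186
b_324 = 39·186 + 197·236 = 242
b_325 = 39·242 + 197·186 = 0

0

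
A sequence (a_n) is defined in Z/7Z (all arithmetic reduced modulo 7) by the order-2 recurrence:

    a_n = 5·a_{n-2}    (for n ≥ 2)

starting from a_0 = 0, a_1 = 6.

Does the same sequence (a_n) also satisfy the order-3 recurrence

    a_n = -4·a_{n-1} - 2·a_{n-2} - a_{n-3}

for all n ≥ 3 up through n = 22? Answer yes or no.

yes

Terms a_0..a_22: 0, 6, 0, 2, 0, 3, 0, 1, 0, 5, 0, 4, 0, 6, 0, 2, 0, 3, 0, 1, 0, 5, 0
n=3: candidate gives 2, actual a_3 = 2 ✓
n=4: candidate gives 0, actual a_4 = 0 ✓
n=5: candidate gives 3, actual a_5 = 3 ✓
n=6: candidate gives 0, actual a_6 = 0 ✓
n=7: candidate gives 1, actual a_7 = 1 ✓
n=8: candidate gives 0, actual a_8 = 0 ✓
n=9: candidate gives 5, actual a_9 = 5 ✓
n=10: candidate gives 0, actual a_10 = 0 ✓
n=11: candidate gives 4, actual a_11 = 4 ✓
n=12: candidate gives 0, actual a_12 = 0 ✓
n=13: candidate gives 6, actual a_13 = 6 ✓
n=14: candidate gives 0, actual a_14 = 0 ✓
n=15: candidate gives 2, actual a_15 = 2 ✓
n=16: candidate gives 0, actual a_16 = 0 ✓
n=17: candidate gives 3, actual a_17 = 3 ✓
n=18: candidate gives 0, actual a_18 = 0 ✓
n=19: candidate gives 1, actual a_19 = 1 ✓
n=20: candidate gives 0, actual a_20 = 0 ✓
n=21: candidate gives 5, actual a_21 = 5 ✓
n=22: candidate gives 0, actual a_22 = 0 ✓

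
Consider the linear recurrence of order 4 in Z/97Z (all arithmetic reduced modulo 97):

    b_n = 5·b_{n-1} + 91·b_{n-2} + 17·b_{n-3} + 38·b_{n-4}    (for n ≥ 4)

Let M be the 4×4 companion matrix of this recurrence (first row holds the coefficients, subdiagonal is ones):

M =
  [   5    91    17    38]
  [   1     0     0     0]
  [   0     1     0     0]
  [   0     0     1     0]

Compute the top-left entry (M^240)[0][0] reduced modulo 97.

68

(M^240)[0][0] is the top entry after applying M 240 times to the unit state (1, 0, 0, 0). Equivalently it is h_{243} for the auxiliary sequence (h_n) obeying the same recurrence with h_3 = 1 and h_i = 0 for 0 ≤ i < 3:
h_4 = 5·1 + 91·0 + 17·0 + 38·0 = 5
h_5 = 5·5 + 91·1 + 17·0 + 38·0 = 19
h_6 = 5·19 + 91·5 + 17·1 + 38·0 = 82
h_7 = 5·82 + 91·19 + 17·5 + 38·1 = 31
h_8 = 5·31 + 91·82 + 17·19 + 38·5 = 79
h_9 = 5·79 + 91·31 + 17·82 + 38·19 = 94
Continuing the recurrence:
  h_10 = 50;  h_11 = 73;  h_12 = 9;  h_13 = 52;  h_14 = 49;  h_15 = 47
  h_16 = 3;  h_17 = 20;  h_18 = 27;  h_19 = 9;  h_20 = 46;  h_21 = 37
  h_22 = 21;  h_23 = 37;  h_24 = 11;  h_25 = 44;  h_26 = 29;  h_27 = 19
  h_28 = 20;  h_29 = 17;  h_30 = 32;  h_31 = 53;  h_32 = 55;  h_33 = 80
  h_34 = 53;  h_35 = 18;  h_36 = 21;  h_37 = 58;  h_38 = 59;  h_39 = 18
  h_40 = 65;  h_41 = 29;  h_42 = 72;  h_43 = 35;  h_44 = 87;  h_45 = 29
  h_46 = 44;  h_47 = 42;  h_48 = 59;  h_49 = 50;  h_50 = 51;  h_51 = 32
  h_52 = 36;  h_53 = 39;  h_54 = 36;  h_55 = 28;  h_56 = 15;  h_57 = 61
  h_58 = 22;  h_59 = 93;  h_60 = 0;  h_61 = 0;  h_62 = 89;  h_63 = 2
  h_64 = 58;  h_65 = 45;  h_66 = 92;  h_67 = 88;  h_68 = 44;  h_69 = 56
  h_70 = 61;  h_71 = 84;  h_72 = 59;  h_73 = 46;  h_74 = 33;  h_75 = 10
  h_76 = 63;  h_77 = 42;  h_78 = 92;  h_79 = 10;  h_80 = 84;  h_81 = 28
  h_82 = 4;  h_83 = 11;  h_84 = 13;  h_85 = 64;  h_86 = 96;  h_87 = 56
  h_88 = 25;  h_89 = 70;  h_90 = 47;  h_91 = 40;  h_92 = 21;  h_93 = 26
  h_94 = 45;  h_95 = 6;  h_96 = 30;  h_97 = 24;  h_98 = 6;  h_99 = 42
  h_100 = 73;  h_101 = 60;  h_102 = 28;  h_103 = 95;  h_104 = 27;  h_105 = 90
  h_106 = 57;  h_107 = 31;  h_108 = 41;  h_109 = 43;  h_110 = 43;  h_111 = 86
  h_112 = 36;  h_113 = 89;  h_114 = 27;  h_115 = 86;  h_116 = 45;  h_117 = 58
  h_118 = 83;  h_119 = 26;  h_120 = 0;  h_121 = 64;  h_122 = 36;  h_123 = 8
  h_124 = 39;  h_125 = 87;  h_126 = 56;  h_127 = 46;  h_128 = 42;  h_129 = 21
  h_130 = 47;  h_131 = 49;  h_132 = 73;  h_133 = 19;  h_134 = 45;  h_135 = 13
  h_136 = 79;  h_137 = 58;  h_138 = 1;  h_139 = 39;  h_140 = 6;  h_141 = 77
  h_142 = 80;  h_143 = 67;  h_144 = 34;  h_145 = 77;  h_146 = 92;  h_147 = 18
  h_148 = 5;  h_149 = 42;  h_150 = 5;  h_151 = 57;  h_152 = 92;  h_153 = 53
  h_154 = 96;  h_155 = 12;  h_156 = 1;  h_157 = 87;  h_158 = 13;  h_159 = 16
  h_160 = 64;  h_161 = 65;  h_162 = 28;  h_163 = 88;  h_164 = 26;  h_165 = 26
  h_166 = 12;  h_167 = 4;  h_168 = 20;  h_169 = 7;  h_170 = 51;  h_171 = 26
  h_172 = 24;  h_173 = 30;  h_174 = 58;  h_175 = 51;  h_176 = 68;  h_177 = 26
  h_178 = 77;  h_179 = 25;  h_180 = 70;  h_181 = 72;  h_182 = 90;  h_183 = 24
  h_184 = 69;  h_185 = 5;  h_186 = 44;  h_187 = 44;  h_188 = 44;  h_189 = 21
  h_190 = 30;  h_191 = 19;  h_192 = 4;  h_193 = 50;  h_194 = 40;  h_195 = 11
  h_196 = 41;  h_197 = 3;  h_198 = 21;  h_199 = 38;  h_200 = 24;  h_201 = 72
  h_202 = 11;  h_203 = 20;  h_204 = 36;  h_205 = 73;  h_206 = 34;  h_207 = 37
  h_208 = 68;  h_209 = 75;  h_210 = 45;  h_211 = 9;  h_212 = 45;  h_213 = 3
  h_214 = 56;  h_215 = 11;  h_216 = 25;  h_217 = 58;  h_218 = 30;  h_219 = 63
  h_220 = 34;  h_221 = 81;  h_222 = 84;  h_223 = 93;  h_224 = 11;  h_225 = 26
  h_226 = 84;  h_227 = 8;  h_228 = 8;  h_229 = 80;  h_230 = 91;  h_231 = 27
  h_232 = 89;  h_233 = 20;  h_234 = 88;  h_235 = 46;  h_236 = 29;  h_237 = 88
  h_238 = 27;  h_239 = 5;  h_240 = 36;  h_241 = 73
h_242 = 5·73 + 91·36 + 17·5 + 38·27 = 96
h_243 = 5·96 + 91·73 + 17·36 + 38·5 = 68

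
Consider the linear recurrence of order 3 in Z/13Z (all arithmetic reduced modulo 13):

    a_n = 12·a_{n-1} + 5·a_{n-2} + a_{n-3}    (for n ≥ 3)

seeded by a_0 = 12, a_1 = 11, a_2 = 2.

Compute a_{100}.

1

a_3 = 12·2 + 5·11 + 1·12 = 0
a_4 = 12·0 + 5·2 + 1·11 = 8
a_5 = 12·8 + 5·0 + 1·2 = 7
a_6 = 12·7 + 5·8 + 1·0 = 7
a_7 = 12·7 + 5·7 + 1·8 = 10
a_8 = 12·10 + 5·7 + 1·7 = 6
a_9 = 12·6 + 5·10 + 1·7 = 12
a_10 = 12·12 + 5·6 + 1·10 = 2
a_11 = 12·2 + 5·12 + 1·6 = 12
a_12 = 12·12 + 5·2 + 1·12 = 10
a_13 = 12·10 + 5·12 + 1·2 = 0
a_14 = 12·0 + 5·10 + 1·12 = 10
a_15 = 12·10 + 5·0 + 1·10 = 0
a_16 = 12·0 + 5·10 + 1·0 = 11
a_17 = 12·11 + 5·0 + 1·10 = 12
a_18 = 12·12 + 5·11 + 1·0 = 4
a_19 = 12·4 + 5·12 + 1·11 = 2
a_20 = 12·2 + 5·4 + 1·12 = 4
a_21 = 12·4 + 5·2 + 1·4 = 10
a_22 = 12·10 + 5·4 + 1·2 = 12
a_23 = 12·12 + 5·10 + 1·4 = 3
a_24 = 12·3 + 5·12 + 1·10 = 2
a_25 = 12·2 + 5·3 + 1·12 = 12
a_26 = 12·12 + 5·2 + 1·3 = 1
a_27 = 12·1 + 5·12 + 1·2 = 9
a_28 = 12·9 + 5·1 + 1·12 = 8
a_29 = 12·8 + 5·9 + 1·1 = 12
a_30 = 12·12 + 5·8 + 1·9 = 11
a_31 = 12·11 + 5·12 + 1·8 = 5
a_32 = 12·5 + 5·11 + 1·12 = 10
a_33 = 12·10 + 5·5 + 1·11 = 0
a_34 = 12·0 + 5·10 + 1·5 = 3
a_35 = 12·3 + 5·0 + 1·10 = 7
a_36 = 12·7 + 5·3 + 1·0 = 8
a_37 = 12·8 + 5·7 + 1·3 = 4
a_38 = 12·4 + 5·8 + 1·7 = 4
a_39 = 12·4 + 5·4 + 1·8 = 11
a_40 = 12·11 + 5·4 + 1·4 = 0
a_41 = 12·0 + 5·11 + 1·4 = 7
a_42 = 12·7 + 5·0 + 1·11 = 4
a_43 = 12·4 + 5·7 + 1·0 = 5
a_44 = 12·5 + 5·4 + 1·7 = 9
a_45 = 12·9 + 5·5 + 1·4 = 7
a_46 = 12·7 + 5·9 + 1·5 = 4
a_47 = 12·4 + 5·7 + 1·9 = 1
a_48 = 12·1 + 5·4 + 1·7 = 0
a_49 = 12·0 + 5·1 + 1·4 = 9
a_50 = 12·9 + 5·0 + 1·1 = 5
a_51 = 12·5 + 5·9 + 1·0 = 1
a_52 = 12·1 + 5·5 + 1·9 = 7
a_53 = 12·7 + 5·1 + 1·5 = 3
a_54 = 12·3 + 5·7 + 1·1 = 7
a_55 = 12·7 + 5·3 + 1·7 = 2
a_56 = 12·2 + 5·7 + 1·3 = 10
a_57 = 12·10 + 5·2 + 1·7 = 7
a_58 = 12·7 + 5·10 + 1·2 = 6
a_59 = 12·6 + 5·7 + 1·10 = 0
a_60 = 12·0 + 5·6 + 1·7 = 11
a_61 = 12·11 + 5·0 + 1·6 = 8
a_62 = 12·8 + 5·11 + 1·0 = 8
a_63 = 12·8 + 5·8 + 1·11 = 4
a_64 = 12·4 + 5·8 + 1·8 = 5
a_65 = 12·5 + 5·4 + 1·8 = 10
a_66 = 12·10 + 5·5 + 1·4 = 6
a_67 = 12·6 + 5·10 + 1·5 = 10
a_68 = 12·10 + 5·6 + 1·10 = 4
a_69 = 12·4 + 5·10 + 1·6 = 0
a_70 = 12·0 + 5·4 + 1·10 = 4
a_71 = 12·4 + 5·0 + 1·4 = 0
a_72 = 12·0 + 5·4 + 1·0 = 7
a_73 = 12·7 + 5·0 + 1·4 = 10
a_74 = 12·10 + 5·7 + 1·0 = 12
a_75 = 12·12 + 5·10 + 1·7 = 6
a_76 = 12·6 + 5·12 + 1·10 = 12
a_77 = 12·12 + 5·6 + 1·12 = 4
a_78 = 12·4 + 5·12 + 1·6 = 10
a_79 = 12·10 + 5·4 + 1·12 = 9
a_80 = 12·9 + 5·10 + 1·4 = 6
a_81 = 12·6 + 5·9 + 1·10 = 10
a_82 = 12·10 + 5·6 + 1·9 = 3
a_83 = 12·3 + 5·10 + 1·6 = 1
a_84 = 12·1 + 5·3 + 1·10 = 11
a_85 = 12·11 + 5·1 + 1·3 = 10
a_86 = 12·10 + 5·11 + 1·1 = 7
a_87 = 12·7 + 5·10 + 1·11 = 2
a_88 = 12·2 + 5·7 + 1·10 = 4
a_89 = 12·4 + 5·2 + 1·7 = 0
a_90 = 12·0 + 5·4 + 1·2 = 9
a_91 = 12·9 + 5·0 + 1·4 = 8
a_92 = 12·8 + 5·9 + 1·0 = 11
a_93 = 12·11 + 5·8 + 1·9 = 12
a_94 = 12·12 + 5·11 + 1·8 = 12
a_95 = 12·12 + 5·12 + 1·11 = 7
a_96 = 12·7 + 5·12 + 1·12 = 0
a_97 = 12·0 + 5·7 + 1·12 = 8
a_98 = 12·8 + 5·0 + 1·7 = 12
a_99 = 12·12 + 5·8 + 1·0 = 2
a_100 = 12·2 + 5·12 + 1·8 = 1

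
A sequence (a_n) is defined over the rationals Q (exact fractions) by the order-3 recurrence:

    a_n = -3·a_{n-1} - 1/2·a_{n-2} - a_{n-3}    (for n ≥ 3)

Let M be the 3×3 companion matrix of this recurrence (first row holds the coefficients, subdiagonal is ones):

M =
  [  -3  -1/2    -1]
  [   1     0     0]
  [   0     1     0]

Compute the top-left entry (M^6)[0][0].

5119/8

(M^6)[0][0] is the top entry after applying M 6 times to the unit state (1, 0, 0). Equivalently it is h_{8} for the auxiliary sequence (h_n) obeying the same recurrence with h_2 = 1 and h_i = 0 for 0 ≤ i < 2:
h_3 = -3·1 + -1/2·0 + -1·0 = -3
h_4 = -3·-3 + -1/2·1 + -1·0 = 17/2
h_5 = -3·17/2 + -1/2·-3 + -1·1 = -25
h_6 = -3·-25 + -1/2·17/2 + -1·-3 = 295/4
h_7 = -3·295/4 + -1/2·-25 + -1·17/2 = -869/4
h_8 = -3·-869/4 + -1/2·295/4 + -1·-25 = 5119/8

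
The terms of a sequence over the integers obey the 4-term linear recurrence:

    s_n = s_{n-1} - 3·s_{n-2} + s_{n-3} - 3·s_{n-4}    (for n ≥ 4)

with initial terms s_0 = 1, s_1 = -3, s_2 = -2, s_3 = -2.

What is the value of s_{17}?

1704

s_4 = 1·-2 + -3·-2 + 1·-3 + -3·1 = -2
s_5 = 1·-2 + -3·-2 + 1·-2 + -3·-3 = 11
s_6 = 1·11 + -3·-2 + 1·-2 + -3·-2 = 21
s_7 = 1·21 + -3·11 + 1·-2 + -3·-2 = -8
s_8 = 1·-8 + -3·21 + 1·11 + -3·-2 = -54
s_9 = 1·-54 + -3·-8 + 1·21 + -3·11 = -42
s_10 = 1·-42 + -3·-54 + 1·-8 + -3·21 = 49
s_11 = 1·49 + -3·-42 + 1·-54 + -3·-8 = 145
s_12 = 1·145 + -3·49 + 1·-42 + -3·-54 = 118
s_13 = 1·118 + -3·145 + 1·49 + -3·-42 = -142
s_14 = 1·-142 + -3·118 + 1·145 + -3·49 = -498
s_15 = 1·-498 + -3·-142 + 1·118 + -3·145 = -389
s_16 = 1·-389 + -3·-498 + 1·-142 + -3·118 = 609
s_17 = 1·609 + -3·-389 + 1·-498 + -3·-142 = 1704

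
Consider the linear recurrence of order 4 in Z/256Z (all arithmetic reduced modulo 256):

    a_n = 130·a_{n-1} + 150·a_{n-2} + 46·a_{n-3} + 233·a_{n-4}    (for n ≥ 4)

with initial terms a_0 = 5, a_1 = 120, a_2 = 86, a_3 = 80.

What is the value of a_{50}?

a_4 = 130·80 + 150·86 + 46·120 + 233·5 = 33
a_5 = 130·33 + 150·80 + 46·86 + 233·120 = 78
a_6 = 130·78 + 150·33 + 46·80 + 233·86 = 152
a_7 = 130·152 + 150·78 + 46·33 + 233·80 = 162
a_8 = 130·162 + 150·152 + 46·78 + 233·33 = 97
a_9 = 130·97 + 150·162 + 46·152 + 233·78 = 124
a_10 = 130·124 + 150·97 + 46·162 + 233·152 = 66
a_11 = 130·66 + 150·124 + 46·97 + 233·162 = 12
a_12 = 130·12 + 150·66 + 46·124 + 233·97 = 85
a_13 = 130·85 + 150·12 + 46·66 + 233·124 = 234
a_14 = 130·234 + 150·85 + 46·12 + 233·66 = 220
a_15 = 130·220 + 150·234 + 46·85 + 233·12 = 6
a_16 = 130·6 + 150·220 + 46·234 + 233·85 = 93
a_17 = 130·93 + 150·6 + 46·220 + 233·234 = 64
a_18 = 130·64 + 150·93 + 46·6 + 233·220 = 78
a_19 = 130·78 + 150·64 + 46·93 + 233·6 = 72
a_20 = 130·72 + 150·78 + 46·64 + 233·93 = 105
a_21 = 130·105 + 150·72 + 46·78 + 233·64 = 198
a_22 = 130·198 + 150·105 + 46·72 + 233·78 = 0
a_23 = 130·0 + 150·198 + 46·105 + 233·72 = 106
a_24 = 130·106 + 150·0 + 46·198 + 233·105 = 249
a_25 = 130·249 + 150·106 + 46·0 + 233·198 = 196
a_26 = 130·196 + 150·249 + 46·106 + 233·0 = 122
a_27 = 130·122 + 150·196 + 46·249 + 233·106 = 4
a_28 = 130·4 + 150·122 + 46·196 + 233·249 = 93
a_29 = 130·93 + 150·4 + 46·122 + 233·196 = 226
a_30 = 130·226 + 150·93 + 46·4 + 233·122 = 4
a_31 = 130·4 + 150·226 + 46·93 + 233·4 = 206
a_32 = 130·206 + 150·4 + 46·226 + 233·93 = 53
a_33 = 130·53 + 150·206 + 46·4 + 233·226 = 8
a_34 = 130·8 + 150·53 + 46·206 + 233·4 = 198
a_35 = 130·198 + 150·8 + 46·53 + 233·206 = 64
a_36 = 130·64 + 150·198 + 46·8 + 233·53 = 49
a_37 = 130·49 + 150·64 + 46·198 + 233·8 = 62
a_38 = 130·62 + 150·49 + 46·64 + 233·198 = 232
a_39 = 130·232 + 150·62 + 46·49 + 233·64 = 50
a_40 = 130·50 + 150·232 + 46·62 + 233·49 = 17
a_41 = 130·17 + 150·50 + 46·232 + 233·62 = 12
a_42 = 130·12 + 150·17 + 46·50 + 233·232 = 50
a_43 = 130·50 + 150·12 + 46·17 + 233·50 = 252
a_44 = 130·252 + 150·50 + 46·12 + 233·17 = 229
a_45 = 130·229 + 150·252 + 46·50 + 233·12 = 218
a_46 = 130·218 + 150·229 + 46·252 + 233·50 = 172
a_47 = 130·172 + 150·218 + 46·229 + 233·252 = 150
a_48 = 130·150 + 150·172 + 46·218 + 233·229 = 141
a_49 = 130·141 + 150·150 + 46·172 + 233·218 = 208
a_50 = 130·208 + 150·141 + 46·150 + 233·172 = 190

190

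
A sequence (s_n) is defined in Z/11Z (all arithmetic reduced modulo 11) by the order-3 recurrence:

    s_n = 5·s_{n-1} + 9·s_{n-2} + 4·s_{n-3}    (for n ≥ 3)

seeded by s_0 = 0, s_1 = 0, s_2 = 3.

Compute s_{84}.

s_3 = 5·3 + 9·0 + 4·0 = 4
s_4 = 5·4 + 9·3 + 4·0 = 3
s_5 = 5·3 + 9·4 + 4·3 = 8
s_6 = 5·8 + 9·3 + 4·4 = 6
s_7 = 5·6 + 9·8 + 4·3 = 4
s_8 = 5·4 + 9·6 + 4·8 = 7
s_9 = 5·7 + 9·4 + 4·6 = 7
s_10 = 5·7 + 9·7 + 4·4 = 4
s_11 = 5·4 + 9·7 + 4·7 = 1
s_12 = 5·1 + 9·4 + 4·7 = 3
s_13 = 5·3 + 9·1 + 4·4 = 7
s_14 = 5·7 + 9·3 + 4·1 = 0
s_15 = 5·0 + 9·7 + 4·3 = 9
s_16 = 5·9 + 9·0 + 4·7 = 7
s_17 = 5·7 + 9·9 + 4·0 = 6
s_18 = 5·6 + 9·7 + 4·9 = 8
s_19 = 5·8 + 9·6 + 4·7 = 1
s_20 = 5·1 + 9·8 + 4·6 = 2
s_21 = 5·2 + 9·1 + 4·8 = 7
s_22 = 5·7 + 9·2 + 4·1 = 2
s_23 = 5·2 + 9·7 + 4·2 = 4
s_24 = 5·4 + 9·2 + 4·7 = 0
s_25 = 5·0 + 9·4 + 4·2 = 0
s_26 = 5·0 + 9·0 + 4·4 = 5
s_27 = 5·5 + 9·0 + 4·0 = 3
s_28 = 5·3 + 9·5 + 4·0 = 5
s_29 = 5·5 + 9·3 + 4·5 = 6
s_30 = 5·6 + 9·5 + 4·3 = 10
s_31 = 5·10 + 9·6 + 4·5 = 3
s_32 = 5·3 + 9·10 + 4·6 = 8
s_33 = 5·8 + 9·3 + 4·10 = 8
s_34 = 5·8 + 9·8 + 4·3 = 3
s_35 = 5·3 + 9·8 + 4·8 = 9
s_36 = 5·9 + 9·3 + 4·8 = 5
s_37 = 5·5 + 9·9 + 4·3 = 8
s_38 = 5·8 + 9·5 + 4·9 = 0
s_39 = 5·0 + 9·8 + 4·5 = 4
s_40 = 5·4 + 9·0 + 4·8 = 8
s_41 = 5·8 + 9·4 + 4·0 = 10
s_42 = 5·10 + 9·8 + 4·4 = 6
s_43 = 5·6 + 9·10 + 4·8 = 9
s_44 = 5·9 + 9·6 + 4·10 = 7
s_45 = 5·7 + 9·9 + 4·6 = 8
s_46 = 5·8 + 9·7 + 4·9 = 7
s_47 = 5·7 + 9·8 + 4·7 = 3
s_48 = 5·3 + 9·7 + 4·8 = 0
s_49 = 5·0 + 9·3 + 4·7 = 0
s_50 = 5·0 + 9·0 + 4·3 = 1
s_51 = 5·1 + 9·0 + 4·0 = 5
s_52 = 5·5 + 9·1 + 4·0 = 1
s_53 = 5·1 + 9·5 + 4·1 = 10
s_54 = 5·10 + 9·1 + 4·5 = 2
s_55 = 5·2 + 9·10 + 4·1 = 5
s_56 = 5·5 + 9·2 + 4·10 = 6
s_57 = 5·6 + 9·5 + 4·2 = 6
s_58 = 5·6 + 9·6 + 4·5 = 5
s_59 = 5·5 + 9·6 + 4·6 = 4
s_60 = 5·4 + 9·5 + 4·6 = 1
s_61 = 5·1 + 9·4 + 4·5 = 6
s_62 = 5·6 + 9·1 + 4·4 = 0
s_63 = 5·0 + 9·6 + 4·1 = 3
s_64 = 5·3 + 9·0 + 4·6 = 6
s_65 = 5·6 + 9·3 + 4·0 = 2
s_66 = 5·2 + 9·6 + 4·3 = 10
s_67 = 5·10 + 9·2 + 4·6 = 4
s_68 = 5·4 + 9·10 + 4·2 = 8
s_69 = 5·8 + 9·4 + 4·10 = 6
s_70 = 5·6 + 9·8 + 4·4 = 8
s_71 = 5·8 + 9·6 + 4·8 = 5
s_72 = 5·5 + 9·8 + 4·6 = 0
s_73 = 5·0 + 9·5 + 4·8 = 0
s_74 = 5·0 + 9·0 + 4·5 = 9
s_75 = 5·9 + 9·0 + 4·0 = 1
s_76 = 5·1 + 9·9 + 4·0 = 9
s_77 = 5·9 + 9·1 + 4·9 = 2
s_78 = 5·2 + 9·9 + 4·1 = 7
s_79 = 5·7 + 9·2 + 4·9 = 1
s_80 = 5·1 + 9·7 + 4·2 = 10
s_81 = 5·10 + 9·1 + 4·7 = 10
s_82 = 5·10 + 9·10 + 4·1 = 1
s_83 = 5·1 + 9·10 + 4·10 = 3
s_84 = 5·3 + 9·1 + 4·10 = 9

9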